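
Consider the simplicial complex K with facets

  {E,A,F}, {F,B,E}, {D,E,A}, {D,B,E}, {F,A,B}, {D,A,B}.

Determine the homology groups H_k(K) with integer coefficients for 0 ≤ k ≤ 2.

Take the total order A < B < D < E < F on the vertex set. Then K (dimension 2) consists of the simplices:

  0-simplices (5): A, B, D, E, F
  1-simplices (9): AB, AD, AE, AF, BD, BE, BF, DE, EF
  2-simplices (6): ABD, ABF, ADE, AEF, BDE, BEF

giving chain groups C_0 ≅ Z^5, C_1 ≅ Z^9, C_2 ≅ Z^6.

Boundary ∂_1: C_1 → C_0 is given by ∂[p,q] = [q] − [p]. For instance
  ∂BF = F − B.
This gives a 5×9 integer matrix of rank 4; reducing to Smith normal form yields diagonal entries (1,1,1,1).

The boundary map ∂_2: C_2 → C_1 sends each 2-simplex [p,q,r] to [q,r] − [p,r] + [p,q]. For instance
  ∂BDE = DE − BE + BD,
  ∂ABD = BD − AD + AB.
The resulting 9×6 matrix has rank 5, and its Smith normal form has invariant factors (1,1,1,1,1).

Reading off H_k = ker ∂_k / im ∂_{k+1}:

  H_0: rank C_0 − rank ∂_1 = 5 − 4 = 1, and the invariant factors of ∂_1 are all 1, so H_0 = Z.
  H_1: rank ker ∂_1 − rank ∂_2 = (9 − 4) − 5 = 0, and the invariant factors of ∂_2 are all 1, so H_1 = 0.
  H_2: rank ker ∂_2 − rank ∂_3 = (6 − 5) − 0 = 1, and there is no ∂_3, so H_2 = Z.

H_0 = Z,  H_1 = 0,  H_2 = Z.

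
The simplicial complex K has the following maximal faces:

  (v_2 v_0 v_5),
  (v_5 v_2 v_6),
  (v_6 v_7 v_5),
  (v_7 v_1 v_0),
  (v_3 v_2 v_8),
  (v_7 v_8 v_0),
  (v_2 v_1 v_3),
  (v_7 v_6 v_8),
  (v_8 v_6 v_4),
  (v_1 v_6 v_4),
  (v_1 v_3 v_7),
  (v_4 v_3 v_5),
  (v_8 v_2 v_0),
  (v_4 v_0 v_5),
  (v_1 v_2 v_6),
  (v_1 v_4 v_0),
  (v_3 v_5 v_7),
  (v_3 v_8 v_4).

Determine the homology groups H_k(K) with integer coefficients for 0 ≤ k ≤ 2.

Take the total order v_0 < v_1 < v_2 < v_3 < v_4 < v_5 < v_6 < v_7 < v_8 on the vertex set. Then K (dimension 2) consists of the simplices:

  0-simplices (9): [v_0], [v_1], [v_2], [v_3], [v_4], [v_5], [v_6], [v_7], [v_8]
  1-simplices (27): (27 of them)
  2-simplices (18): (18 of them)

so the chain groups are C_0 ≅ Z^9, C_1 ≅ Z^27, C_2 ≅ Z^18.

Boundary ∂_1: C_1 → C_0 is given by ∂[p,q] = [q] − [p]. For instance
  ∂[v_1,v_7] = [v_7] − [v_1].
This gives a 9×27 integer matrix of rank 8; reducing to Smith normal form yields diagonal entries (1,1,1,1,1,1,1,1).

Boundary ∂_2: C_2 → C_1 maps a triangle to the signed sum of its edges. For instance
  ∂[v_6,v_7,v_8] = [v_7,v_8] − [v_6,v_8] + [v_6,v_7],
  ∂[v_5,v_6,v_7] = [v_6,v_7] − [v_5,v_7] + [v_5,v_6].
The 27×18 boundary matrix has rank 17 and Smith normal form diag(1,1,1,1,1,1,1,1,1,1,1,1,1,1,1,1,1).

Computing H_k = (kernel of ∂_k) / (image of ∂_{k+1}):

  H_0: rank C_0 − rank ∂_1 = 9 − 8 = 1, and the invariant factors of ∂_1 are all 1, so H_0 ≅ Z.
  H_1: rank ker ∂_1 − rank ∂_2 = (27 − 8) − 17 = 2, and the invariant factors of ∂_2 are all 1, so H_1 ≅ Z^2.
  H_2: rank ker ∂_2 − rank ∂_3 = (18 − 17) − 0 = 1, and there is no ∂_3, so H_2 ≅ Z.

(K is a triangulation of the torus T^2.)

H_0 = Z,  H_1 = Z^2,  H_2 = Z.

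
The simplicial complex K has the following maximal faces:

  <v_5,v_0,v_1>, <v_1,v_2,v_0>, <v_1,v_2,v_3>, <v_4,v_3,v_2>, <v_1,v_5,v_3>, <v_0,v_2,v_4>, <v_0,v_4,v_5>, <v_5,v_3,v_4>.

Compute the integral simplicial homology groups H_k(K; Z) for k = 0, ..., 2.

K has 6 vertices, 12 edges, 8 triangles.
rank ∂_0 = 0, rank ∂_1 = 5 ⇒ b_0 = 6 − 0 − 5 = 1; all invariant factors of ∂_1 are 1 so no torsion. So H_0 = Z.
rank ∂_1 = 5, rank ∂_2 = 7 ⇒ b_1 = 12 − 5 − 7 = 0; all invariant factors of ∂_2 are 1 so no torsion. So H_1 = 0.
rank ∂_2 = 7, rank ∂_3 = 0 ⇒ b_2 = 8 − 7 − 0 = 1. So H_2 = Z.

H_0 ≅ Z,  H_1 = 0,  H_2 ≅ Z.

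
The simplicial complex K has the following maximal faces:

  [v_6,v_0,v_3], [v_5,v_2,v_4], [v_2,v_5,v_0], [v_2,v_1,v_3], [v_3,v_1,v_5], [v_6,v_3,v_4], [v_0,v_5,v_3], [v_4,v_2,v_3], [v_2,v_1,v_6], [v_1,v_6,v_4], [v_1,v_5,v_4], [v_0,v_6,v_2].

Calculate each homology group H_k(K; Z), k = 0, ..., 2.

Take the total order v_0 < v_1 < v_2 < v_3 < v_4 < v_5 < v_6 on the vertex set. Then K (dimension 2) consists of the simplices:

  0-simplices (7): [v_0], [v_1], [v_2], [v_3], [v_4], [v_5], [v_6]
  1-simplices (18): (18 of them)
  2-simplices (12): (12 of them)

so the chain groups are C_0 ≅ Z^7, C_1 ≅ Z^18, C_2 ≅ Z^12.

Boundary ∂_1: C_1 → C_0 maps an edge to its endpoints' difference, ∂[p,q] = q − p. For instance
  ∂[v_0,v_5] = [v_5] − [v_0].
The 7×18 boundary matrix has rank 6 and Smith normal form diag(1,1,1,1,1,1).

∂_2: C_2 → C_1 acts by ∂[p,q,r] = [q,r] − [p,r] + [p,q]. For instance
  ∂[v_0,v_2,v_5] = [v_2,v_5] − [v_0,v_5] + [v_0,v_2],
  ∂[v_1,v_4,v_5] = [v_4,v_5] − [v_1,v_5] + [v_1,v_4].
This gives a 18×12 integer matrix of rank 12; reducing to Smith normal form yields diagonal entries (1,1,1,1,1,1,1,1,1,1,1,2).

Reading off H_k = ker ∂_k / im ∂_{k+1}:

  H_0: rank C_0 − rank ∂_1 = 7 − 6 = 1, and the invariant factors of ∂_1 are all 1, so H_0 ≅ Z.
  H_1: rank ker ∂_1 − rank ∂_2 = (18 − 6) − 12 = 0, and ∂_2 has invariant factor 2 > 1, so H_1 ≅ Z_2.
  H_2: rank ker ∂_2 − rank ∂_3 = (12 − 12) − 0 = 0, and there is no ∂_3, so H_2 ≅ 0.

H_0 ≅ Z,  H_1 ≅ Z_2,  H_2 = 0.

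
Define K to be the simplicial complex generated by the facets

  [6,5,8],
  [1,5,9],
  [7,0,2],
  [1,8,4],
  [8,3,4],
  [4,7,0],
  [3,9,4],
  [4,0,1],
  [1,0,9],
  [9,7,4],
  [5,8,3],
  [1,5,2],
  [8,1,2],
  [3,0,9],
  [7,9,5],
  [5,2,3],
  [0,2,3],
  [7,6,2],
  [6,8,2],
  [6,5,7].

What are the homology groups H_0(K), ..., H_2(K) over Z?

H_0 ≅ Z,  H_1 ≅ Z ⊕ Z_2,  H_2 = 0.

Take the total order 0 < 1 < 2 < 3 < 4 < 5 < 6 < 7 < 8 < 9 on the vertex set. Then K (dimension 2) consists of the simplices:

  0-simplices (10): [0], [1], [2], [3], [4], [5], [6], [7], [8], [9]
  1-simplices (30): (30 of them)
  2-simplices (20): (20 of them)

giving chain groups C_0 ≅ Z^10, C_1 ≅ Z^30, C_2 ≅ Z^20.

The boundary map ∂_1: C_1 → C_0 sends each edge [p,q] (with p < q) to q − p.
The 10×30 boundary matrix has rank 9 and Smith normal form diag(1,1,1,1,1,1,1,1,1).

The boundary map ∂_2: C_2 → C_1 sends each 2-simplex [p,q,r] to [q,r] − [p,r] + [p,q]. For instance
  ∂[0,2,7] = [2,7] − [0,7] + [0,2],
  ∂[1,2,8] = [2,8] − [1,8] + [1,2].
The 30×20 boundary matrix has rank 20 and Smith normal form diag(1,1,1,1,1,1,1,1,1,1,1,1,1,1,1,1,1,1,1,2).

Reading off H_k = ker ∂_k / im ∂_{k+1}:

  H_0: rank C_0 − rank ∂_1 = 10 − 9 = 1, and the invariant factors of ∂_1 are all 1, so H_0 ≅ Z.
  H_1: rank ker ∂_1 − rank ∂_2 = (30 − 9) − 20 = 1, and ∂_2 has invariant factor 2 > 1, so H_1 ≅ Z ⊕ Z_2.
  H_2: rank ker ∂_2 − rank ∂_3 = (20 − 20) − 0 = 0, and there is no ∂_3, so H_2 ≅ 0.

(K is a triangulation of the Klein bottle.)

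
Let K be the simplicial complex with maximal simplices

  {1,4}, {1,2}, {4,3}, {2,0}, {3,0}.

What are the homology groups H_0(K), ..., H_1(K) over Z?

H_0 = Z,  H_1 = Z.

Order the vertices as 0 < 1 < 2 < 3 < 4. Listing each simplex with vertices in this order, K has dimension 1 with simplices:

  0-simplices (5): [0], [1], [2], [3], [4]
  1-simplices (5): [0,2], [0,3], [1,2], [1,4], [3,4]

so the chain groups are C_0 ≅ Z^5, C_1 ≅ Z^5.

Boundary ∂_1: C_1 → C_0 maps an edge to its endpoints' difference, ∂[p,q] = q − p.
As a 5×5 matrix over Z this has rank 4, with invariant factors (1,1,1,1).

Computing H_k = (kernel of ∂_k) / (image of ∂_{k+1}):

  H_0: rank C_0 − rank ∂_1 = 5 − 4 = 1, and the invariant factors of ∂_1 are all 1, so H_0 = Z.
  H_1: rank ker ∂_1 − rank ∂_2 = (5 − 4) − 0 = 1, and there is no ∂_2, so H_1 = Z.

(K is a triangulation of the circle S^1.)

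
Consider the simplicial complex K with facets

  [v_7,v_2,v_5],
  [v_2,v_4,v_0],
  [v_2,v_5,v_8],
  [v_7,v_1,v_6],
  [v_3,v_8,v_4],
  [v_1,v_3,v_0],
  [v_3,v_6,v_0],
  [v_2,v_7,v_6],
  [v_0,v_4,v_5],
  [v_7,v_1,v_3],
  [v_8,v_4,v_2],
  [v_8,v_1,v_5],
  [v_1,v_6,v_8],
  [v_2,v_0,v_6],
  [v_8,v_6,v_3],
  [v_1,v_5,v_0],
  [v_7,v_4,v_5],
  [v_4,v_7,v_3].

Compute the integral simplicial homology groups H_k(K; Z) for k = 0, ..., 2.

H_0 ≅ Z,  H_1 ≅ Z ⊕ Z/2,  H_2 = 0.

Order the vertices as v_0 < v_1 < v_2 < v_3 < v_4 < v_5 < v_6 < v_7 < v_8. Listing each simplex with vertices in this order, K has dimension 2 with simplices:

  0-simplices (9): [v_0], [v_1], [v_2], [v_3], [v_4], [v_5], [v_6], [v_7], [v_8]
  1-simplices (27): (27 of them)
  2-simplices (18): (18 of them)

so the chain groups are C_0 ≅ Z^9, C_1 ≅ Z^27, C_2 ≅ Z^18.

∂_1: C_1 → C_0 maps an edge to its endpoints' difference, ∂[p,q] = q − p. For instance
  ∂[v_0,v_1] = [v_1] − [v_0].
As a 9×27 matrix over Z this has rank 8, with invariant factors (1,1,1,1,1,1,1,1).

The boundary map ∂_2: C_2 → C_1 maps a triangle to the signed sum of its edges. For instance
  ∂[v_0,v_2,v_6] = [v_2,v_6] − [v_0,v_6] + [v_0,v_2],
  ∂[v_0,v_4,v_5] = [v_4,v_5] − [v_0,v_5] + [v_0,v_4].
The resulting 27×18 matrix has rank 18, and its Smith normal form has invariant factors (1,1,1,1,1,1,1,1,1,1,1,1,1,1,1,1,1,2).

Computing H_k = (kernel of ∂_k) / (image of ∂_{k+1}):

  H_0: rank C_0 − rank ∂_1 = 9 − 8 = 1, and the invariant factors of ∂_1 are all 1, so H_0 ≅ Z.
  H_1: rank ker ∂_1 − rank ∂_2 = (27 − 8) − 18 = 1, and ∂_2 has invariant factor 2 > 1, so H_1 ≅ Z ⊕ Z/2.
  H_2: rank ker ∂_2 − rank ∂_3 = (18 − 18) − 0 = 0, and there is no ∂_3, so H_2 ≅ 0.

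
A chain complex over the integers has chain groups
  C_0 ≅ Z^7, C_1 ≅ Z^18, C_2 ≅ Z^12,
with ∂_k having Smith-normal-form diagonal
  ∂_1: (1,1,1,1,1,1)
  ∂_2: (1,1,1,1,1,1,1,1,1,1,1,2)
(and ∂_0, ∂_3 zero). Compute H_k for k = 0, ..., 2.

H_0 = Z,  H_1 = Z/2,  H_2 = 0.

H_0: b_0 = 7 − 0 − 6 = 1; torsion from ∂_1 factors > 1: none. So H_0 = Z.
H_1: b_1 = 18 − 6 − 12 = 0; torsion from ∂_2 factors > 1: [2]. So H_1 = Z/2.
H_2: b_2 = 12 − 12 − 0 = 0; torsion from ∂_3 factors > 1: none. So H_2 = 0.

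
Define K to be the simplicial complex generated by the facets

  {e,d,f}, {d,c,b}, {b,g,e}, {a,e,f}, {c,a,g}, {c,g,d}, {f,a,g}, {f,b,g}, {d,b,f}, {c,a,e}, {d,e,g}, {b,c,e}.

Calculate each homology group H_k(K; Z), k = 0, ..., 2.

Order the vertices as a < b < c < d < e < f < g. Listing each simplex with vertices in this order, K has dimension 2 with simplices:

  0-simplices (7): a, b, c, d, e, f, g
  1-simplices (18): ac, ae, af, ag, bc, bd, be, bf, bg, cd, ce, cg, de, df, dg, ef, eg, fg
  2-simplices (12): ace, acg, aef, afg, bcd, bce, bdf, beg, bfg, cdg, def, deg

Hence C_0 ≅ Z^7, C_1 ≅ Z^18, C_2 ≅ Z^12.

∂_1: C_1 → C_0 sends each edge [p,q] (with p < q) to q − p. For instance
  ∂df = f − d.
As a 7×18 matrix over Z this has rank 6, with invariant factors (1,1,1,1,1,1).

Boundary ∂_2: C_2 → C_1 acts by ∂[p,q,r] = [q,r] − [p,r] + [p,q]. For instance
  ∂def = ef − df + de,
  ∂cdg = dg − cg + cd.
The resulting 18×12 matrix has rank 12, and its Smith normal form has invariant factors (1,1,1,1,1,1,1,1,1,1,1,2).

From H_k ≅ ker(∂_k) / im(∂_{k+1}) we obtain:

  H_0: rank C_0 − rank ∂_1 = 7 − 6 = 1, and the invariant factors of ∂_1 are all 1, so H_0 ≅ Z.
  H_1: rank ker ∂_1 − rank ∂_2 = (18 − 6) − 12 = 0, and ∂_2 has invariant factor 2 > 1, so H_1 ≅ Z/2.
  H_2: rank ker ∂_2 − rank ∂_3 = (12 − 12) − 0 = 0, and there is no ∂_3, so H_2 ≅ 0.

(K is a triangulation of the real projective plane RP^2.)

H_0 ≅ Z,  H_1 ≅ Z/2,  H_2 = 0.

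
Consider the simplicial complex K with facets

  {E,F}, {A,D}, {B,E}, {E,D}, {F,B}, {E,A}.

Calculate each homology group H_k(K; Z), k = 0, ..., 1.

Take the total order A < B < D < E < F on the vertex set. Then K (dimension 1) consists of the simplices:

  0-simplices (5): A, B, D, E, F
  1-simplices (6): AD, AE, BE, BF, DE, EF

giving chain groups C_0 ≅ Z^5, C_1 ≅ Z^6.

Boundary ∂_1: C_1 → C_0 is given by ∂[p,q] = [q] − [p]. For instance
  ∂AE = E − A.
As a 5×6 matrix over Z this has rank 4, with invariant factors (1,1,1,1).

Reading off H_k = ker ∂_k / im ∂_{k+1}:

  H_0: rank C_0 − rank ∂_1 = 5 − 4 = 1, and the invariant factors of ∂_1 are all 1, so H_0 = Z.
  H_1: rank ker ∂_1 − rank ∂_2 = (6 − 4) − 0 = 2, and there is no ∂_2, so H_1 = Z^2.

(K is a triangulation of a wedge of 2 circles.)

H_0 ≅ Z,  H_1 ≅ Z^2.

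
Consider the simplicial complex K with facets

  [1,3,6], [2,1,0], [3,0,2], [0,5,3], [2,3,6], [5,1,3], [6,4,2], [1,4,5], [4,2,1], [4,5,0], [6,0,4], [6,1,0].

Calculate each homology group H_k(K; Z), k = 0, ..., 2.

H_0 ≅ Z,  H_1 ≅ Z/2,  H_2 = 0.

K has 7 vertices, 18 edges, 12 triangles.
rank ∂_0 = 0, rank ∂_1 = 6 ⇒ b_0 = 7 − 0 − 6 = 1; all invariant factors of ∂_1 are 1 so no torsion. So H_0 ≅ Z.
rank ∂_1 = 6, rank ∂_2 = 12 ⇒ b_1 = 18 − 6 − 12 = 0; ∂_2 has invariant factor(s) [2] giving torsion. So H_1 ≅ Z/2.
rank ∂_2 = 12, rank ∂_3 = 0 ⇒ b_2 = 12 − 12 − 0 = 0. So H_2 ≅ 0.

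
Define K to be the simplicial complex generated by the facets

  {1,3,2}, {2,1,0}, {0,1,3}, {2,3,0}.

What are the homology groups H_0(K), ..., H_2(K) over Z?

Take the total order 0 < 1 < 2 < 3 on the vertex set. Then K (dimension 2) consists of the simplices:

  0-simplices (4): [0], [1], [2], [3]
  1-simplices (6): [0,1], [0,2], [0,3], [1,2], [1,3], [2,3]
  2-simplices (4): [0,1,2], [0,1,3], [0,2,3], [1,2,3]

giving chain groups C_0 ≅ Z^4, C_1 ≅ Z^6, C_2 ≅ Z^4.

The boundary map ∂_1: C_1 → C_0 maps an edge to its endpoints' difference, ∂[p,q] = q − p. For instance
  ∂[0,2] = [2] − [0].
This gives a 4×6 integer matrix of rank 3; reducing to Smith normal form yields diagonal entries (1,1,1).

Boundary ∂_2: C_2 → C_1 maps a triangle to the signed sum of its edges. For instance
  ∂[1,2,3] = [2,3] − [1,3] + [1,2],
  ∂[0,1,3] = [1,3] − [0,3] + [0,1].
As a 6×4 matrix over Z this has rank 3, with invariant factors (1,1,1).

Reading off H_k = ker ∂_k / im ∂_{k+1}:

  H_0: rank C_0 − rank ∂_1 = 4 − 3 = 1, and the invariant factors of ∂_1 are all 1, so H_0 ≅ Z.
  H_1: rank ker ∂_1 − rank ∂_2 = (6 − 3) − 3 = 0, and the invariant factors of ∂_2 are all 1, so H_1 ≅ 0.
  H_2: rank ker ∂_2 − rank ∂_3 = (4 − 3) − 0 = 1, and there is no ∂_3, so H_2 ≅ Z.

H_0 ≅ Z,  H_1 = 0,  H_2 ≅ Z.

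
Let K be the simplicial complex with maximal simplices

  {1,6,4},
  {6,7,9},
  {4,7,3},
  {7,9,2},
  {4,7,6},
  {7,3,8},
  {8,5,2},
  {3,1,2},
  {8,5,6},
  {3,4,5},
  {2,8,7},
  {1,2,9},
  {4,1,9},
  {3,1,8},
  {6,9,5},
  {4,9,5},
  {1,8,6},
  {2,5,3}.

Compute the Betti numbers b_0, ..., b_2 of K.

b_0 = 1, b_1 = 1, b_2 = 0.

K has 9 vertices, 27 edges, 18 triangles.
rank ∂_0 = 0, rank ∂_1 = 8 ⇒ b_0 = 9 − 0 − 8 = 1; all invariant factors of ∂_1 are 1 so no torsion. So H_0 ≅ Z.
rank ∂_1 = 8, rank ∂_2 = 18 ⇒ b_1 = 27 − 8 − 18 = 1; ∂_2 has invariant factor(s) [2] giving torsion. So H_1 ≅ Z × Z/2.
rank ∂_2 = 18, rank ∂_3 = 0 ⇒ b_2 = 18 − 18 − 0 = 0. So H_2 ≅ 0.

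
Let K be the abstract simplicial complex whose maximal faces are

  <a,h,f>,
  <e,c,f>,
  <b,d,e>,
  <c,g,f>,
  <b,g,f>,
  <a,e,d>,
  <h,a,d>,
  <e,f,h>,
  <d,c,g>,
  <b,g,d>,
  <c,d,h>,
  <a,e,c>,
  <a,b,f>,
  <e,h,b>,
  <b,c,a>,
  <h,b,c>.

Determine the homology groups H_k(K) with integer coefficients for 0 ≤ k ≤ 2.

H_0 = Z,  H_1 = Z^2,  H_2 = Z.

Fix the vertex order a < b < c < d < e < f < g < h and write every simplex with vertices in increasing order. Then dim K = 2 and the simplices of K are:

  0-simplices (8): a, b, c, d, e, f, g, h
  1-simplices (24): ab, ac, ad, ae, af, ah, bc, bd, be, bf, bg, bh, cd, ce, cf, cg, ch, de, dg, dh, ef, eh, fg, fh
  2-simplices (16): abc, abf, ace, ade, adh, afh, bch, bde, bdg, beh, bfg, cdg, cdh, cef, cfg, efh

giving chain groups C_0 ≅ Z^8, C_1 ≅ Z^24, C_2 ≅ Z^16.

∂_1: C_1 → C_0 sends each edge [p,q] (with p < q) to q − p. For instance
  ∂eh = h − e.
As a 8×24 matrix over Z this has rank 7, with invariant factors (1,1,1,1,1,1,1).

Boundary ∂_2: C_2 → C_1 maps a triangle to the signed sum of its edges. For instance
  ∂cdg = dg − cg + cd,
  ∂ace = ce − ae + ac.
As a 24×16 matrix over Z this has rank 15, with invariant factors (1,1,1,1,1,1,1,1,1,1,1,1,1,1,1).

Computing H_k = (kernel of ∂_k) / (image of ∂_{k+1}):

  H_0: rank C_0 − rank ∂_1 = 8 − 7 = 1, and the invariant factors of ∂_1 are all 1, so H_0 = Z.
  H_1: rank ker ∂_1 − rank ∂_2 = (24 − 7) − 15 = 2, and the invariant factors of ∂_2 are all 1, so H_1 = Z^2.
  H_2: rank ker ∂_2 − rank ∂_3 = (16 − 15) − 0 = 1, and there is no ∂_3, so H_2 = Z.

(K is a triangulation of the torus T^2.)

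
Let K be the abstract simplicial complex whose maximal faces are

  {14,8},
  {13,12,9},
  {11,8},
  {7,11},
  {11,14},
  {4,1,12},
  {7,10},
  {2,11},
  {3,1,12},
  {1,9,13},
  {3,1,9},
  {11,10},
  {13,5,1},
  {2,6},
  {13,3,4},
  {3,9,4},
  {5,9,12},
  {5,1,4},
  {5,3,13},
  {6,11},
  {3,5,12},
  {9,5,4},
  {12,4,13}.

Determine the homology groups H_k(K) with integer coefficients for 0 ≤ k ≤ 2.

H_0 = Z^2,  H_1 = Z^5,  H_2 = Z.

Order the vertices as 1 < 2 < 3 < 4 < 5 < 6 < 7 < 8 < 9 < 10 < 11 < 12 < 13 < 14. Listing each simplex with vertices in this order, K has dimension 2 with simplices:

  0-simplices (14): [1], [2], [3], [4], [5], [6], [7], [8], [9], [10], [11], [12], [13], [14]
  1-simplices (30): (30 of them)
  2-simplices (14): [1,3,9], [1,3,12], [1,4,5], [1,4,12], [1,5,13], [1,9,13], [3,4,9], [3,4,13], [3,5,12], [3,5,13], [4,5,9], [4,12,13], [5,9,12], [9,12,13]

so the chain groups are C_0 ≅ Z^14, C_1 ≅ Z^30, C_2 ≅ Z^14.

∂_1: C_1 → C_0 is given by ∂[p,q] = [q] − [p]. For instance
  ∂[12,13] = [13] − [12].
As a 14×30 matrix over Z this has rank 12, with invariant factors (1,1,1,1,1,1,1,1,1,1,1,1).

∂_2: C_2 → C_1 acts by ∂[p,q,r] = [q,r] − [p,r] + [p,q]. For instance
  ∂[5,9,12] = [9,12] − [5,12] + [5,9],
  ∂[1,4,12] = [4,12] − [1,12] + [1,4].
As a 30×14 matrix over Z this has rank 13, with invariant factors (1,1,1,1,1,1,1,1,1,1,1,1,1).

From H_k ≅ ker(∂_k) / im(∂_{k+1}) we obtain:

  H_0: rank C_0 − rank ∂_1 = 14 − 12 = 2, and the invariant factors of ∂_1 are all 1, so H_0 = Z^2.
  H_1: rank ker ∂_1 − rank ∂_2 = (30 − 12) − 13 = 5, and the invariant factors of ∂_2 are all 1, so H_1 = Z^5.
  H_2: rank ker ∂_2 − rank ∂_3 = (14 − 13) − 0 = 1, and there is no ∂_3, so H_2 = Z.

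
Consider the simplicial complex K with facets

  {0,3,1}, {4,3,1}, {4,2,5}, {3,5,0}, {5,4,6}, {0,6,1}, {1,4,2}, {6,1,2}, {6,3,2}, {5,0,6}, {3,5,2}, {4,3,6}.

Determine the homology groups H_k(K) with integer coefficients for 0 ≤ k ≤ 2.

H_0 ≅ Z,  H_1 ≅ Z/2,  H_2 = 0.

Fix the vertex order 0 < 1 < 2 < 3 < 4 < 5 < 6 and write every simplex with vertices in increasing order. Then dim K = 2 and the simplices of K are:

  0-simplices (7): [0], [1], [2], [3], [4], [5], [6]
  1-simplices (18): [0,1], [0,3], [0,5], [0,6], [1,2], [1,3], [1,4], [1,6], [2,3], [2,4], [2,5], [2,6], [3,4], [3,5], [3,6], [4,5], [4,6], [5,6]
  2-simplices (12): [0,1,3], [0,1,6], [0,3,5], [0,5,6], [1,2,4], [1,2,6], [1,3,4], [2,3,5], [2,3,6], [2,4,5], [3,4,6], [4,5,6]

giving chain groups C_0 ≅ Z^7, C_1 ≅ Z^18, C_2 ≅ Z^12.

The boundary map ∂_1: C_1 → C_0 is given by ∂[p,q] = [q] − [p]. For instance
  ∂[0,6] = [6] − [0].
As a 7×18 matrix over Z this has rank 6, with invariant factors (1,1,1,1,1,1).

Boundary ∂_2: C_2 → C_1 acts by ∂[p,q,r] = [q,r] − [p,r] + [p,q]. For instance
  ∂[3,4,6] = [4,6] − [3,6] + [3,4],
  ∂[4,5,6] = [5,6] − [4,6] + [4,5].
The 18×12 boundary matrix has rank 12 and Smith normal form diag(1,1,1,1,1,1,1,1,1,1,1,2).

From H_k ≅ ker(∂_k) / im(∂_{k+1}) we obtain:

  H_0: rank C_0 − rank ∂_1 = 7 − 6 = 1, and the invariant factors of ∂_1 are all 1, so H_0 = Z.
  H_1: rank ker ∂_1 − rank ∂_2 = (18 − 6) − 12 = 0, and ∂_2 has invariant factor 2 > 1, so H_1 = Z/2.
  H_2: rank ker ∂_2 − rank ∂_3 = (12 − 12) − 0 = 0, and there is no ∂_3, so H_2 = 0.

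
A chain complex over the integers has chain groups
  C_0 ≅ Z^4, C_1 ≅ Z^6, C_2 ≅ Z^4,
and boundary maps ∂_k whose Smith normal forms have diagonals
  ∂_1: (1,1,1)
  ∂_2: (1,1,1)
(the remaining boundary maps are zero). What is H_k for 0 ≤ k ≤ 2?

H_0 ≅ Z,  H_1 = 0,  H_2 ≅ Z.

H_0: b_0 = 4 − 0 − 3 = 1; torsion from ∂_1 factors > 1: none. So H_0 ≅ Z.
H_1: b_1 = 6 − 3 − 3 = 0; torsion from ∂_2 factors > 1: none. So H_1 ≅ 0.
H_2: b_2 = 4 − 3 − 0 = 1; torsion from ∂_3 factors > 1: none. So H_2 ≅ Z.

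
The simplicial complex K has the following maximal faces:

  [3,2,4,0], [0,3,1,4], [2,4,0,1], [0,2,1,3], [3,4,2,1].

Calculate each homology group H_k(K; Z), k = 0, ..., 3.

We work with the vertex ordering 0 < 1 < 2 < 3 < 4. The simplices of K, each written with vertices in increasing order, are:

  0-simplices (5): [0], [1], [2], [3], [4]
  1-simplices (10): [0,1], [0,2], [0,3], [0,4], [1,2], [1,3], [1,4], [2,3], [2,4], [3,4]
  2-simplices (10): [0,1,2], [0,1,3], [0,1,4], [0,2,3], [0,2,4], [0,3,4], [1,2,3], [1,2,4], [1,3,4], [2,3,4]
  3-simplices (5): [0,1,2,3], [0,1,2,4], [0,1,3,4], [0,2,3,4], [1,2,3,4]

Hence C_0 ≅ Z^5, C_1 ≅ Z^10, C_2 ≅ Z^10, C_3 ≅ Z^5.

Boundary ∂_1: C_1 → C_0 is given by ∂[p,q] = [q] − [p]. For instance
  ∂[2,4] = [4] − [2].
As a 5×10 matrix over Z this has rank 4, with invariant factors (1,1,1,1).

The boundary map ∂_2: C_2 → C_1 maps a triangle to the signed sum of its edges. For instance
  ∂[1,2,4] = [2,4] − [1,4] + [1,2],
  ∂[0,1,3] = [1,3] − [0,3] + [0,1].
As a 10×10 matrix over Z this has rank 6, with invariant factors (1,1,1,1,1,1).

The boundary map ∂_3: C_3 → C_2 sends each 3-simplex σ to the alternating sum Σ_i (−1)^i (σ with its i-th vertex removed). For instance
  ∂[0,1,2,4] = [1,2,4] − [0,2,4] + [0,1,4] − [0,1,2],
  ∂[0,2,3,4] = [2,3,4] − [0,3,4] + [0,2,4] − [0,2,3].
The 10×5 boundary matrix has rank 4 and Smith normal form diag(1,1,1,1).

Reading off H_k = ker ∂_k / im ∂_{k+1}:

  H_0: rank C_0 − rank ∂_1 = 5 − 4 = 1, and the invariant factors of ∂_1 are all 1, so H_0 = Z.
  H_1: rank ker ∂_1 − rank ∂_2 = (10 − 4) − 6 = 0, and the invariant factors of ∂_2 are all 1, so H_1 = 0.
  H_2: rank ker ∂_2 − rank ∂_3 = (10 − 6) − 4 = 0, and the invariant factors of ∂_3 are all 1, so H_2 = 0.
  H_3: rank ker ∂_3 − rank ∂_4 = (5 − 4) − 0 = 1, and there is no ∂_4, so H_3 = Z.

H_0 ≅ Z,  H_1 = 0,  H_2 = 0,  H_3 ≅ Z.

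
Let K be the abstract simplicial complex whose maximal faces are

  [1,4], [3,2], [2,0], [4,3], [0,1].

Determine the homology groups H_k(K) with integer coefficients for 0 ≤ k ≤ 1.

K has 5 vertices, 5 edges.
rank ∂_0 = 0, rank ∂_1 = 4 ⇒ b_0 = 5 − 0 − 4 = 1; all invariant factors of ∂_1 are 1 so no torsion. So H_0 = Z.
rank ∂_1 = 4, rank ∂_2 = 0 ⇒ b_1 = 5 − 4 − 0 = 1. So H_1 = Z.

H_0 ≅ Z,  H_1 ≅ Z.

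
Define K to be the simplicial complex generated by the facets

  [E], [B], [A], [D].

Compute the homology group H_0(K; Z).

H_0 = Z^4.

Take the total order A < B < D < E on the vertex set. Then K (dimension 0) consists of the simplices:

  0-simplices (4): A, B, D, E

so the chain groups are C_0 ≅ Z^4.

From H_k ≅ ker(∂_k) / im(∂_{k+1}) we obtain:

  H_0: rank C_0 − rank ∂_1 = 4 − 0 = 4, and there is no ∂_1, so H_0 ≅ Z^4.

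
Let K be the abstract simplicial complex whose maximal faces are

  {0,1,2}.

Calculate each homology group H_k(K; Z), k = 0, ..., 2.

Take the total order 0 < 1 < 2 on the vertex set. Then K (dimension 2) consists of the simplices:

  0-simplices (3): [0], [1], [2]
  1-simplices (3): [0,1], [0,2], [1,2]
  2-simplices (1): [0,1,2]

giving chain groups C_0 ≅ Z^3, C_1 ≅ Z^3, C_2 ≅ Z^1.

Boundary ∂_1: C_1 → C_0 maps an edge to its endpoints' difference, ∂[p,q] = q − p. For instance
  ∂[0,2] = [2] − [0].
The resulting 3×3 matrix has rank 2, and its Smith normal form has invariant factors (1,1).

The boundary map ∂_2: C_2 → C_1 acts by ∂[p,q,r] = [q,r] − [p,r] + [p,q]. For instance
  ∂[0,1,2] = [1,2] − [0,2] + [0,1].
The resulting 3×1 matrix has rank 1, and its Smith normal form has invariant factors (1).

Now H_k = ker ∂_k / im ∂_{k+1}, so:

  H_0: rank C_0 − rank ∂_1 = 3 − 2 = 1, and the invariant factors of ∂_1 are all 1, so H_0 ≅ Z.
  H_1: rank ker ∂_1 − rank ∂_2 = (3 − 2) − 1 = 0, and the invariant factors of ∂_2 are all 1, so H_1 ≅ 0.
  H_2: rank ker ∂_2 − rank ∂_3 = (1 − 1) − 0 = 0, and there is no ∂_3, so H_2 ≅ 0.

As a check, the Euler characteristic is 3 − 3 + 1 = 1, which agrees with 1 − 0 + 0 = 1.

H_0 ≅ Z,  H_1 = 0,  H_2 = 0.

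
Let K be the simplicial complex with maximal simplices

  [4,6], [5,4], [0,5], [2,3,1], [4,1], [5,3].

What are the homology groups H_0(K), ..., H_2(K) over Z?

H_0 = Z,  H_1 = Z,  H_2 = 0.

Fix the vertex order 0 < 1 < 2 < 3 < 4 < 5 < 6 and write every simplex with vertices in increasing order. Then dim K = 2 and the simplices of K are:

  0-simplices (7): [0], [1], [2], [3], [4], [5], [6]
  1-simplices (8): [0,5], [1,2], [1,3], [1,4], [2,3], [3,5], [4,5], [4,6]
  2-simplices (1): [1,2,3]

Hence C_0 ≅ Z^7, C_1 ≅ Z^8, C_2 ≅ Z^1.

The boundary map ∂_1: C_1 → C_0 sends each edge [p,q] (with p < q) to q − p. For instance
  ∂[1,2] = [2] − [1].
As a 7×8 matrix over Z this has rank 6, with invariant factors (1,1,1,1,1,1).

Boundary ∂_2: C_2 → C_1 maps a triangle to the signed sum of its edges. For instance
  ∂[1,2,3] = [2,3] − [1,3] + [1,2].
This gives a 8×1 integer matrix of rank 1; reducing to Smith normal form yields diagonal entries (1).

From H_k ≅ ker(∂_k) / im(∂_{k+1}) we obtain:

  H_0: rank C_0 − rank ∂_1 = 7 − 6 = 1, and the invariant factors of ∂_1 are all 1, so H_0 = Z.
  H_1: rank ker ∂_1 − rank ∂_2 = (8 − 6) − 1 = 1, and the invariant factors of ∂_2 are all 1, so H_1 = Z.
  H_2: rank ker ∂_2 − rank ∂_3 = (1 − 1) − 0 = 0, and there is no ∂_3, so H_2 = 0.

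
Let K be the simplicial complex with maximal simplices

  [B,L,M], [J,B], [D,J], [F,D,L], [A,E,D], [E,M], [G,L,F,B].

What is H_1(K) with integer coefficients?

H_1 ≅ Z^2.

K has 9 vertices, 16 edges, 7 triangles, 1 3-simplex.
rank ∂_1 = 8, rank ∂_2 = 6 ⇒ b_1 = 16 − 8 − 6 = 2; all invariant factors of ∂_2 are 1 so no torsion. So H_1 ≅ Z^2.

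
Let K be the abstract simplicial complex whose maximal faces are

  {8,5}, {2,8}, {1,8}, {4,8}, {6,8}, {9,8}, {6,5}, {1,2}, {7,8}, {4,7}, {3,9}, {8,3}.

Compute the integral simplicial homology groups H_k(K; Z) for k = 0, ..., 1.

H_0 ≅ Z,  H_1 ≅ Z^4.

We work with the vertex ordering 1 < 2 < 3 < 4 < 5 < 6 < 7 < 8 < 9. The simplices of K, each written with vertices in increasing order, are:

  0-simplices (9): [1], [2], [3], [4], [5], [6], [7], [8], [9]
  1-simplices (12): [1,2], [1,8], [2,8], [3,8], [3,9], [4,7], [4,8], [5,6], [5,8], [6,8], [7,8], [8,9]

so the chain groups are C_0 ≅ Z^9, C_1 ≅ Z^12.

Boundary ∂_1: C_1 → C_0 is given by ∂[p,q] = [q] − [p]. For instance
  ∂[4,8] = [8] − [4].
As a 9×12 matrix over Z this has rank 8, with invariant factors (1,1,1,1,1,1,1,1).

Now H_k = ker ∂_k / im ∂_{k+1}, so:

  H_0: rank C_0 − rank ∂_1 = 9 − 8 = 1, and the invariant factors of ∂_1 are all 1, so H_0 ≅ Z.
  H_1: rank ker ∂_1 − rank ∂_2 = (12 − 8) − 0 = 4, and there is no ∂_2, so H_1 ≅ Z^4.

As a check, the Euler characteristic is 9 − 12 = -3, which agrees with 1 − 4 = -3.
(K is a triangulation of a wedge of 4 circles.)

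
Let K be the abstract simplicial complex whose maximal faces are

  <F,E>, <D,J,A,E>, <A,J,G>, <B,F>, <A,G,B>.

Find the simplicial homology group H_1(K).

Order the vertices as A < B < D < E < F < G < J. Listing each simplex with vertices in this order, K has dimension 3 with simplices:

  0-simplices (7): A, B, D, E, F, G, J
  1-simplices (12): AB, AD, AE, AG, AJ, BF, BG, DE, DJ, EF, EJ, GJ
  2-simplices (6): ABG, ADE, ADJ, AEJ, AGJ, DEJ
  3-simplices (1): ADEJ

so the chain groups are C_0 ≅ Z^7, C_1 ≅ Z^12, C_2 ≅ Z^6, C_3 ≅ Z^1.

Boundary ∂_1: C_1 → C_0 sends each edge [p,q] (with p < q) to q − p.
The resulting 7×12 matrix has rank 6, and its Smith normal form has invariant factors (1,1,1,1,1,1).

Boundary ∂_2: C_2 → C_1 sends each 2-simplex [p,q,r] to [q,r] − [p,r] + [p,q]. For instance
  ∂DEJ = EJ − DJ + DE,
  ∂ADJ = DJ − AJ + AD.
The 12×6 boundary matrix has rank 5 and Smith normal form diag(1,1,1,1,1).

The boundary map ∂_3: C_3 → C_2 sends each 3-simplex σ to the alternating sum Σ_i (−1)^i (σ with its i-th vertex removed). For instance
  ∂ADEJ = DEJ − AEJ + ADJ − ADE.
As a 6×1 matrix over Z this has rank 1, with invariant factors (1).

From H_k ≅ ker(∂_k) / im(∂_{k+1}) we obtain:

  H_1: rank ker ∂_1 − rank ∂_2 = (12 − 6) − 5 = 1, and the invariant factors of ∂_2 are all 1, so H_1 ≅ Z.

H_1 ≅ Z.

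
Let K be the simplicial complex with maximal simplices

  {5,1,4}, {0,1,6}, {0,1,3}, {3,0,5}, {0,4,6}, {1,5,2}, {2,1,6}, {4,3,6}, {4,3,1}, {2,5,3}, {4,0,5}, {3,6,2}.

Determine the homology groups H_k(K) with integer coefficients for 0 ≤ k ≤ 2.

H_0 = Z,  H_1 = Z/2,  H_2 = 0.

Take the total order 0 < 1 < 2 < 3 < 4 < 5 < 6 on the vertex set. Then K (dimension 2) consists of the simplices:

  0-simplices (7): [0], [1], [2], [3], [4], [5], [6]
  1-simplices (18): [0,1], [0,3], [0,4], [0,5], [0,6], [1,2], [1,3], [1,4], [1,5], [1,6], [2,3], [2,5], [2,6], [3,4], [3,5], [3,6], [4,5], [4,6]
  2-simplices (12): [0,1,3], [0,1,6], [0,3,5], [0,4,5], [0,4,6], [1,2,5], [1,2,6], [1,3,4], [1,4,5], [2,3,5], [2,3,6], [3,4,6]

Hence C_0 ≅ Z^7, C_1 ≅ Z^18, C_2 ≅ Z^12.

∂_1: C_1 → C_0 maps an edge to its endpoints' difference, ∂[p,q] = q − p. For instance
  ∂[1,5] = [5] − [1].
As a 7×18 matrix over Z this has rank 6, with invariant factors (1,1,1,1,1,1).

∂_2: C_2 → C_1 acts by ∂[p,q,r] = [q,r] − [p,r] + [p,q]. For instance
  ∂[3,4,6] = [4,6] − [3,6] + [3,4],
  ∂[0,4,5] = [4,5] − [0,5] + [0,4].
The resulting 18×12 matrix has rank 12, and its Smith normal form has invariant factors (1,1,1,1,1,1,1,1,1,1,1,2).

Computing H_k = (kernel of ∂_k) / (image of ∂_{k+1}):

  H_0: rank C_0 − rank ∂_1 = 7 − 6 = 1, and the invariant factors of ∂_1 are all 1, so H_0 ≅ Z.
  H_1: rank ker ∂_1 − rank ∂_2 = (18 − 6) − 12 = 0, and ∂_2 has invariant factor 2 > 1, so H_1 ≅ Z/2.
  H_2: rank ker ∂_2 − rank ∂_3 = (12 − 12) − 0 = 0, and there is no ∂_3, so H_2 ≅ 0.

(K is a triangulation of the real projective plane RP^2.)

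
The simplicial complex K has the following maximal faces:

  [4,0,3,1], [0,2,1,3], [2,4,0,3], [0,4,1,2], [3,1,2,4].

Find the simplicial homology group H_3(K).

H_3 = Z.

Take the total order 0 < 1 < 2 < 3 < 4 on the vertex set. Then K (dimension 3) consists of the simplices:

  0-simplices (5): [0], [1], [2], [3], [4]
  1-simplices (10): [0,1], [0,2], [0,3], [0,4], [1,2], [1,3], [1,4], [2,3], [2,4], [3,4]
  2-simplices (10): [0,1,2], [0,1,3], [0,1,4], [0,2,3], [0,2,4], [0,3,4], [1,2,3], [1,2,4], [1,3,4], [2,3,4]
  3-simplices (5): [0,1,2,3], [0,1,2,4], [0,1,3,4], [0,2,3,4], [1,2,3,4]

Hence C_0 ≅ Z^5, C_1 ≅ Z^10, C_2 ≅ Z^10, C_3 ≅ Z^5.

∂_1: C_1 → C_0 maps an edge to its endpoints' difference, ∂[p,q] = q − p. For instance
  ∂[0,1] = [1] − [0].
This gives a 5×10 integer matrix of rank 4; reducing to Smith normal form yields diagonal entries (1,1,1,1).

The boundary map ∂_2: C_2 → C_1 acts by ∂[p,q,r] = [q,r] − [p,r] + [p,q]. For instance
  ∂[1,2,3] = [2,3] − [1,3] + [1,2],
  ∂[0,3,4] = [3,4] − [0,4] + [0,3].
The 10×10 boundary matrix has rank 6 and Smith normal form diag(1,1,1,1,1,1).

Boundary ∂_3: C_3 → C_2 sends each 3-simplex σ to the alternating sum Σ_i (−1)^i (σ with its i-th vertex removed). For instance
  ∂[0,1,3,4] = [1,3,4] − [0,3,4] + [0,1,4] − [0,1,3],
  ∂[0,1,2,4] = [1,2,4] − [0,2,4] + [0,1,4] − [0,1,2].
The 10×5 boundary matrix has rank 4 and Smith normal form diag(1,1,1,1).

Now H_k = ker ∂_k / im ∂_{k+1}, so:

  H_3: rank ker ∂_3 − rank ∂_4 = (5 − 4) − 0 = 1, and there is no ∂_4, so H_3 ≅ Z.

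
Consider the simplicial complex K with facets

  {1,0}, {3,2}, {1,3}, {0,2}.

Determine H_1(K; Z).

H_1 ≅ Z.

Fix the vertex order 0 < 1 < 2 < 3 and write every simplex with vertices in increasing order. Then dim K = 1 and the simplices of K are:

  0-simplices (4): [0], [1], [2], [3]
  1-simplices (4): [0,1], [0,2], [1,3], [2,3]

Hence C_0 ≅ Z^4, C_1 ≅ Z^4.

Boundary ∂_1: C_1 → C_0 sends each edge [p,q] (with p < q) to q − p. For instance
  ∂[0,1] = [1] − [0].
As a 4×4 matrix over Z this has rank 3, with invariant factors (1,1,1).

From H_k ≅ ker(∂_k) / im(∂_{k+1}) we obtain:

  H_1: rank ker ∂_1 − rank ∂_2 = (4 − 3) − 0 = 1, and there is no ∂_2, so H_1 ≅ Z.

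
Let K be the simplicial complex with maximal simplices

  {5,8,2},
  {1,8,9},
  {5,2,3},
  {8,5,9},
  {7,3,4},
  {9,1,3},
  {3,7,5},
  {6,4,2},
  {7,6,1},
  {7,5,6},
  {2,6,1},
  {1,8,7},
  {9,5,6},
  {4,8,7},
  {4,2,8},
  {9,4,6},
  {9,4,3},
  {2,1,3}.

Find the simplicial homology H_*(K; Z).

Order the vertices as 1 < 2 < 3 < 4 < 5 < 6 < 7 < 8 < 9. Listing each simplex with vertices in this order, K has dimension 2 with simplices:

  0-simplices (9): [1], [2], [3], [4], [5], [6], [7], [8], [9]
  1-simplices (27): (27 of them)
  2-simplices (18): [1,2,3], [1,2,6], [1,3,9], [1,6,7], [1,7,8], [1,8,9], [2,3,5], [2,4,6], [2,4,8], [2,5,8], [3,4,7], [3,4,9], [3,5,7], [4,6,9], [4,7,8], [5,6,7], [5,6,9], [5,8,9]

giving chain groups C_0 ≅ Z^9, C_1 ≅ Z^27, C_2 ≅ Z^18.

The boundary map ∂_1: C_1 → C_0 is given by ∂[p,q] = [q] − [p].
As a 9×27 matrix over Z this has rank 8, with invariant factors (1,1,1,1,1,1,1,1).

∂_2: C_2 → C_1 sends each 2-simplex [p,q,r] to [q,r] − [p,r] + [p,q]. For instance
  ∂[3,5,7] = [5,7] − [3,7] + [3,5],
  ∂[2,4,6] = [4,6] − [2,6] + [2,4].
The 27×18 boundary matrix has rank 17 and Smith normal form diag(1,1,1,1,1,1,1,1,1,1,1,1,1,1,1,1,1).

From H_k ≅ ker(∂_k) / im(∂_{k+1}) we obtain:

  H_0: rank C_0 − rank ∂_1 = 9 − 8 = 1, and the invariant factors of ∂_1 are all 1, so H_0 ≅ Z.
  H_1: rank ker ∂_1 − rank ∂_2 = (27 − 8) − 17 = 2, and the invariant factors of ∂_2 are all 1, so H_1 ≅ Z^2.
  H_2: rank ker ∂_2 − rank ∂_3 = (18 − 17) − 0 = 1, and there is no ∂_3, so H_2 ≅ Z.

As a check, the Euler characteristic is 9 − 27 + 18 = 0, which agrees with 1 − 2 + 1 = 0.

H_0 ≅ Z,  H_1 ≅ Z^2,  H_2 ≅ Z.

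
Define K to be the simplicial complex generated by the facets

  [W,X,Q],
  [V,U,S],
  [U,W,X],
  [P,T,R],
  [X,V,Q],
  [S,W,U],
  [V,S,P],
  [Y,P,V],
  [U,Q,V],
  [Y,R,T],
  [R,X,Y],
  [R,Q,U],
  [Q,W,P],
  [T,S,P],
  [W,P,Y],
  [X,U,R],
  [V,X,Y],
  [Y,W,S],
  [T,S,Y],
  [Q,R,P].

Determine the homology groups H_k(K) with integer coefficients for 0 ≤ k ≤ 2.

K has 10 vertices, 30 edges, 20 triangles.
rank ∂_0 = 0, rank ∂_1 = 9 ⇒ b_0 = 10 − 0 − 9 = 1; all invariant factors of ∂_1 are 1 so no torsion. So H_0 ≅ Z.
rank ∂_1 = 9, rank ∂_2 = 20 ⇒ b_1 = 30 − 9 − 20 = 1; ∂_2 has invariant factor(s) [2] giving torsion. So H_1 ≅ Z ⊕ Z/2.
rank ∂_2 = 20, rank ∂_3 = 0 ⇒ b_2 = 20 − 20 − 0 = 0. So H_2 ≅ 0.

H_0 ≅ Z,  H_1 ≅ Z ⊕ Z/2,  H_2 = 0.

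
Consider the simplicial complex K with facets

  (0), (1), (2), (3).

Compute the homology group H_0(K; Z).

H_0 = Z^4.

We work with the vertex ordering 0 < 1 < 2 < 3. The simplices of K, each written with vertices in increasing order, are:

  0-simplices (4): [0], [1], [2], [3]

so the chain groups are C_0 ≅ Z^4.

From H_k ≅ ker(∂_k) / im(∂_{k+1}) we obtain:

  H_0: rank C_0 − rank ∂_1 = 4 − 0 = 4, and there is no ∂_1, so H_0 ≅ Z^4.

(K is a triangulation of a set of 4 points.)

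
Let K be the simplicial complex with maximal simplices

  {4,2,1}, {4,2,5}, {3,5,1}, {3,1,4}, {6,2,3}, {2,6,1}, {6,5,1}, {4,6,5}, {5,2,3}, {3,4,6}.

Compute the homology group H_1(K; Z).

Order the vertices as 1 < 2 < 3 < 4 < 5 < 6. Listing each simplex with vertices in this order, K has dimension 2 with simplices:

  0-simplices (6): [1], [2], [3], [4], [5], [6]
  1-simplices (15): [1,2], [1,3], [1,4], [1,5], [1,6], [2,3], [2,4], [2,5], [2,6], [3,4], [3,5], [3,6], [4,5], [4,6], [5,6]
  2-simplices (10): [1,2,4], [1,2,6], [1,3,4], [1,3,5], [1,5,6], [2,3,5], [2,3,6], [2,4,5], [3,4,6], [4,5,6]

giving chain groups C_0 ≅ Z^6, C_1 ≅ Z^15, C_2 ≅ Z^10.

Boundary ∂_1: C_1 → C_0 maps an edge to its endpoints' difference, ∂[p,q] = q − p. For instance
  ∂[1,2] = [2] − [1].
The 6×15 boundary matrix has rank 5 and Smith normal form diag(1,1,1,1,1).

Boundary ∂_2: C_2 → C_1 acts by ∂[p,q,r] = [q,r] − [p,r] + [p,q]. For instance
  ∂[1,2,6] = [2,6] − [1,6] + [1,2],
  ∂[4,5,6] = [5,6] − [4,6] + [4,5].
The resulting 15×10 matrix has rank 10, and its Smith normal form has invariant factors (1,1,1,1,1,1,1,1,1,2).

Computing H_k = (kernel of ∂_k) / (image of ∂_{k+1}):

  H_1: rank ker ∂_1 − rank ∂_2 = (15 − 5) − 10 = 0, and ∂_2 has invariant factor 2 > 1, so H_1 ≅ Z/2Z.

H_1 ≅ Z/2Z.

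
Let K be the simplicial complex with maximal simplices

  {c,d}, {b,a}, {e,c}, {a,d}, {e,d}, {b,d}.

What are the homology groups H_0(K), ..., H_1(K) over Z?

We work with the vertex ordering a < b < c < d < e. The simplices of K, each written with vertices in increasing order, are:

  0-simplices (5): a, b, c, d, e
  1-simplices (6): ab, ad, bd, cd, ce, de

giving chain groups C_0 ≅ Z^5, C_1 ≅ Z^6.

Boundary ∂_1: C_1 → C_0 maps an edge to its endpoints' difference, ∂[p,q] = q − p. For instance
  ∂ce = e − c.
This gives a 5×6 integer matrix of rank 4; reducing to Smith normal form yields diagonal entries (1,1,1,1).

Computing H_k = (kernel of ∂_k) / (image of ∂_{k+1}):

  H_0: rank C_0 − rank ∂_1 = 5 − 4 = 1, and the invariant factors of ∂_1 are all 1, so H_0 ≅ Z.
  H_1: rank ker ∂_1 − rank ∂_2 = (6 − 4) − 0 = 2, and there is no ∂_2, so H_1 ≅ Z^2.

H_0 ≅ Z,  H_1 ≅ Z^2.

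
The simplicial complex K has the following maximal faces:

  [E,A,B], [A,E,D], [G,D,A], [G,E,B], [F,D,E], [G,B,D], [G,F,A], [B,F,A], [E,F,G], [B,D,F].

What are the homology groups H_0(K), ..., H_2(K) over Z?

H_0 ≅ Z,  H_1 ≅ Z/2Z,  H_2 = 0.

K has 6 vertices, 15 edges, 10 triangles.
rank ∂_0 = 0, rank ∂_1 = 5 ⇒ b_0 = 6 − 0 − 5 = 1; all invariant factors of ∂_1 are 1 so no torsion. So H_0 = Z.
rank ∂_1 = 5, rank ∂_2 = 10 ⇒ b_1 = 15 − 5 − 10 = 0; ∂_2 has invariant factor(s) [2] giving torsion. So H_1 = Z/2Z.
rank ∂_2 = 10, rank ∂_3 = 0 ⇒ b_2 = 10 − 10 − 0 = 0. So H_2 = 0.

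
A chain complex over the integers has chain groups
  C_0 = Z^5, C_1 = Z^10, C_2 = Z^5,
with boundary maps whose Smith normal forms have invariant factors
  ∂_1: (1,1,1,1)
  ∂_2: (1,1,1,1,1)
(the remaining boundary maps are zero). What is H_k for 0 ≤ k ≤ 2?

H_0: b_0 = 5 − 0 − 4 = 1; torsion from ∂_1 factors > 1: none. So H_0 ≅ Z.
H_1: b_1 = 10 − 4 − 5 = 1; torsion from ∂_2 factors > 1: none. So H_1 ≅ Z.
H_2: b_2 = 5 − 5 − 0 = 0; torsion from ∂_3 factors > 1: none. So H_2 ≅ 0.

H_0 ≅ Z,  H_1 ≅ Z,  H_2 = 0.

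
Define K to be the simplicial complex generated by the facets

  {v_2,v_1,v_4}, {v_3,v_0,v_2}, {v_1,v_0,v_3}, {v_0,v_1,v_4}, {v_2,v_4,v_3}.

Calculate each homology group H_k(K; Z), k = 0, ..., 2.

K has 5 vertices, 10 edges, 5 triangles.
rank ∂_0 = 0, rank ∂_1 = 4 ⇒ b_0 = 5 − 0 − 4 = 1; all invariant factors of ∂_1 are 1 so no torsion. So H_0 ≅ Z.
rank ∂_1 = 4, rank ∂_2 = 5 ⇒ b_1 = 10 − 4 − 5 = 1; all invariant factors of ∂_2 are 1 so no torsion. So H_1 ≅ Z.
rank ∂_2 = 5, rank ∂_3 = 0 ⇒ b_2 = 5 − 5 − 0 = 0. So H_2 ≅ 0.

H_0 ≅ Z,  H_1 ≅ Z,  H_2 = 0.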